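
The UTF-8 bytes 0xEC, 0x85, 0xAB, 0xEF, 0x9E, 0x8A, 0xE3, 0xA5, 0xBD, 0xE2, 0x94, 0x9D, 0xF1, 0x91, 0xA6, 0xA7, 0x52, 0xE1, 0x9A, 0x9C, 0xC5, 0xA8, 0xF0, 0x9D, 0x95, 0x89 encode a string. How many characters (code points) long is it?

9

Byte at offset 0: 0xEC = 11101100 → 3-byte char (#1). Advance 3.
Byte at offset 3: 0xEF = 11101111 → 3-byte char (#2). Advance 3.
Byte at offset 6: 0xE3 = 11100011 → 3-byte char (#3). Advance 3.
Byte at offset 9: 0xE2 = 11100010 → 3-byte char (#4). Advance 3.
Byte at offset 12: 0xF1 = 11110001 → 4-byte char (#5). Advance 4.
Byte at offset 16: 0x52 = 01010010 → 1-byte char (#6). Advance 1.
Byte at offset 17: 0xE1 = 11100001 → 3-byte char (#7). Advance 3.
Byte at offset 20: 0xC5 = 11000101 → 2-byte char (#8). Advance 2.
Byte at offset 22: 0xF0 = 11110000 → 4-byte char (#9). Advance 4.
Reached end at offset 26 after 9 code points.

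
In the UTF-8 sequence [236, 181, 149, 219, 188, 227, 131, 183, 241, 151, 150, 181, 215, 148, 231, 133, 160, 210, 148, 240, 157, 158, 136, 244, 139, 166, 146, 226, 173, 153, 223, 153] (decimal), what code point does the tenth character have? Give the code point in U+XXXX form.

U+2B59

Offset 0: leading byte 0xEC = 11101100 → 3-byte char #1 = EC B5 95.
Offset 3: leading byte 0xDB = 11011011 → 2-byte char #2 = DB BC.
Offset 5: leading byte 0xE3 = 11100011 → 3-byte char #3 = E3 83 B7.
Offset 8: leading byte 0xF1 = 11110001 → 4-byte char #4 = F1 97 96 B5.
Offset 12: leading byte 0xD7 = 11010111 → 2-byte char #5 = D7 94.
Offset 14: leading byte 0xE7 = 11100111 → 3-byte char #6 = E7 85 A0.
Offset 17: leading byte 0xD2 = 11010010 → 2-byte char #7 = D2 94.
Offset 19: leading byte 0xF0 = 11110000 → 4-byte char #8 = F0 9D 9E 88.
Offset 23: leading byte 0xF4 = 11110100 → 4-byte char #9 = F4 8B A6 92.
Offset 27: leading byte 0xE2 = 11100010 → 3-byte char #10 = E2 AD 99.
Leading byte 0xE2 = 11100010 matches 1110xxxx → 3-byte sequence.
Byte 1: 0xE2 = 11100010, payload 0010 (4 bits).
Byte 2: 0xAD = 10101101 (10xxxxxx ✓), payload 101101.
Byte 3: 0x99 = 10011001 (10xxxxxx ✓), payload 011001.
Concatenate: 0010101101011001 = 0x2B59 (16 bits → U+2B59).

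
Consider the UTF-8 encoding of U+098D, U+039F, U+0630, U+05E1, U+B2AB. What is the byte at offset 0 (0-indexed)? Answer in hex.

0xE0

U+098D → 3-byte form E0 A6 8D at offsets 0–2.
Offset 0 falls in char 1's range; it's byte 1 of E0 A6 8D = 0xE0.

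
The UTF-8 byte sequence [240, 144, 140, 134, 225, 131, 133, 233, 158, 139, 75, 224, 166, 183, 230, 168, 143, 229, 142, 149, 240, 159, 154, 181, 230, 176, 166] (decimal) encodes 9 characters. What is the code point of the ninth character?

U+6C26

Offset 0: leading byte 0xF0 = 11110000 → 4-byte char #1 = F0 90 8C 86.
Offset 4: leading byte 0xE1 = 11100001 → 3-byte char #2 = E1 83 85.
Offset 7: leading byte 0xE9 = 11101001 → 3-byte char #3 = E9 9E 8B.
Offset 10: leading byte 0x4B = 01001011 → 1-byte char #4 = 4B.
Offset 11: leading byte 0xE0 = 11100000 → 3-byte char #5 = E0 A6 B7.
Offset 14: leading byte 0xE6 = 11100110 → 3-byte char #6 = E6 A8 8F.
Offset 17: leading byte 0xE5 = 11100101 → 3-byte char #7 = E5 8E 95.
Offset 20: leading byte 0xF0 = 11110000 → 4-byte char #8 = F0 9F 9A B5.
Offset 24: leading byte 0xE6 = 11100110 → 3-byte char #9 = E6 B0 A6.
Leading byte 0xE6 = 11100110 matches 1110xxxx → 3-byte sequence.
Byte 1: 0xE6 = 11100110, payload 0110 (4 bits).
Byte 2: 0xB0 = 10110000 (10xxxxxx ✓), payload 110000.
Byte 3: 0xA6 = 10100110 (10xxxxxx ✓), payload 100110.
Concatenate: 0110110000100110 = 0x6C26 (16 bits → U+6C26).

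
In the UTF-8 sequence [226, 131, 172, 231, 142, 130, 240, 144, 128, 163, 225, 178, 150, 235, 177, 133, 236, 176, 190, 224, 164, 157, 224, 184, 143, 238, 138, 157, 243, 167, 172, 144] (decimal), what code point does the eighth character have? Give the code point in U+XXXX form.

Offset 0: leading byte 0xE2 = 11100010 → 3-byte char #1 = E2 83 AC.
Offset 3: leading byte 0xE7 = 11100111 → 3-byte char #2 = E7 8E 82.
Offset 6: leading byte 0xF0 = 11110000 → 4-byte char #3 = F0 90 80 A3.
Offset 10: leading byte 0xE1 = 11100001 → 3-byte char #4 = E1 B2 96.
Offset 13: leading byte 0xEB = 11101011 → 3-byte char #5 = EB B1 85.
Offset 16: leading byte 0xEC = 11101100 → 3-byte char #6 = EC B0 BE.
Offset 19: leading byte 0xE0 = 11100000 → 3-byte char #7 = E0 A4 9D.
Offset 22: leading byte 0xE0 = 11100000 → 3-byte char #8 = E0 B8 8F.
Leading byte 0xE0 = 11100000 matches 1110xxxx → 3-byte sequence.
Byte 1: 0xE0 = 11100000, payload 0000 (4 bits).
Byte 2: 0xB8 = 10111000 (10xxxxxx ✓), payload 111000.
Byte 3: 0x8F = 10001111 (10xxxxxx ✓), payload 001111.
Concatenate: 0000111000001111 = 0xE0F (16 bits → U+0E0F).

U+0E0F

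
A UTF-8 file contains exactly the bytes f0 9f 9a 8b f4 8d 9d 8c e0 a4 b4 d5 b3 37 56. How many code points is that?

Byte at offset 0: 0xF0 = 11110000 → 4-byte char (#1). Advance 4.
Byte at offset 4: 0xF4 = 11110100 → 4-byte char (#2). Advance 4.
Byte at offset 8: 0xE0 = 11100000 → 3-byte char (#3). Advance 3.
Byte at offset 11: 0xD5 = 11010101 → 2-byte char (#4). Advance 2.
Byte at offset 13: 0x37 = 00110111 → 1-byte char (#5). Advance 1.
Byte at offset 14: 0x56 = 01010110 → 1-byte char (#6). Advance 1.
Reached end at offset 15 after 6 code points.

6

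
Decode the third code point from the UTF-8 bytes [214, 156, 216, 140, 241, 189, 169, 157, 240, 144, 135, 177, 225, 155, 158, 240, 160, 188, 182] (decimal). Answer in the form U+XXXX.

U+7DA5D

Offset 0: leading byte 0xD6 = 11010110 → 2-byte char #1 = D6 9C.
Offset 2: leading byte 0xD8 = 11011000 → 2-byte char #2 = D8 8C.
Offset 4: leading byte 0xF1 = 11110001 → 4-byte char #3 = F1 BD A9 9D.
Leading byte 0xF1 = 11110001 matches 11110xxx → 4-byte sequence.
Byte 1: 0xF1 = 11110001, payload 001 (3 bits).
Byte 2: 0xBD = 10111101 (10xxxxxx ✓), payload 111101.
Byte 3: 0xA9 = 10101001 (10xxxxxx ✓), payload 101001.
Byte 4: 0x9D = 10011101 (10xxxxxx ✓), payload 011101.
Concatenate: 001111101101001011101 = 0x7DA5D (21 bits → U+7DA5D).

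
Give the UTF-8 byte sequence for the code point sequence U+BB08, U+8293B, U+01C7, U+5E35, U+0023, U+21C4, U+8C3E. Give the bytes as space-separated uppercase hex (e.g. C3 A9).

EB AC 88 F2 82 A4 BB C7 87 E5 B8 B5 23 E2 87 84 E8 B0 BE

U+BB08: 3-byte form → EB AC 88.
U+8293B: 4-byte form → F2 82 A4 BB.
U+01C7: 2-byte form → C7 87.
U+5E35: 3-byte form → E5 B8 B5.
U+0023: 1-byte form → 23.
U+21C4: 3-byte form → E2 87 84.
U+8C3E: 3-byte form → E8 B0 BE.
Concatenated (19 bytes): EB AC 88 F2 82 A4 BB C7 87 E5 B8 B5 23 E2 87 84 E8 B0 BE.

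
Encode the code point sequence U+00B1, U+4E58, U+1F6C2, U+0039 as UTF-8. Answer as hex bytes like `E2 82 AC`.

C2 B1 E4 B9 98 F0 9F 9B 82 39

U+00B1: 2-byte form → C2 B1.
U+4E58: 3-byte form → E4 B9 98.
U+1F6C2: 4-byte form → F0 9F 9B 82.
U+0039: 1-byte form → 39.
Concatenated (10 bytes): C2 B1 E4 B9 98 F0 9F 9B 82 39.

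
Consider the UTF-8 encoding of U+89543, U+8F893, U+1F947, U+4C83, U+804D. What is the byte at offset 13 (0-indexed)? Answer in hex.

U+89543 → 4-byte form F2 89 95 83 at offsets 0–3.
U+8F893 → 4-byte form F2 8F A2 93 at offsets 4–7.
U+1F947 → 4-byte form F0 9F A5 87 at offsets 8–11.
U+4C83 → 3-byte form E4 B2 83 at offsets 12–14.
Offset 13 falls in char 4's range; it's byte 2 of E4 B2 83 = 0xB2.

0xB2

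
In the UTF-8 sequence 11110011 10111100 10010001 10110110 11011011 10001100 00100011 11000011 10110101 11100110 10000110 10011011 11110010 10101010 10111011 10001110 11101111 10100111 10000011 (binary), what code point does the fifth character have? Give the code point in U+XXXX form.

Offset 0: leading byte 0xF3 = 11110011 → 4-byte char #1 = F3 BC 91 B6.
Offset 4: leading byte 0xDB = 11011011 → 2-byte char #2 = DB 8C.
Offset 6: leading byte 0x23 = 00100011 → 1-byte char #3 = 23.
Offset 7: leading byte 0xC3 = 11000011 → 2-byte char #4 = C3 B5.
Offset 9: leading byte 0xE6 = 11100110 → 3-byte char #5 = E6 86 9B.
Leading byte 0xE6 = 11100110 matches 1110xxxx → 3-byte sequence.
Byte 1: 0xE6 = 11100110, payload 0110 (4 bits).
Byte 2: 0x86 = 10000110 (10xxxxxx ✓), payload 000110.
Byte 3: 0x9B = 10011011 (10xxxxxx ✓), payload 011011.
Concatenate: 0110000110011011 = 0x619B (16 bits → U+619B).

U+619B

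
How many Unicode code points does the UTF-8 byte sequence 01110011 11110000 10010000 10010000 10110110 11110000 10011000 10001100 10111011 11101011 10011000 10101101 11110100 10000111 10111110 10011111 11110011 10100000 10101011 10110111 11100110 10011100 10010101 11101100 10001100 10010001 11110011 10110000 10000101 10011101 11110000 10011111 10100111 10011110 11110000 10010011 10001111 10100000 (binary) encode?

11

Byte at offset 0: 0x73 = 01110011 → 1-byte char (#1). Advance 1.
Byte at offset 1: 0xF0 = 11110000 → 4-byte char (#2). Advance 4.
Byte at offset 5: 0xF0 = 11110000 → 4-byte char (#3). Advance 4.
Byte at offset 9: 0xEB = 11101011 → 3-byte char (#4). Advance 3.
Byte at offset 12: 0xF4 = 11110100 → 4-byte char (#5). Advance 4.
Byte at offset 16: 0xF3 = 11110011 → 4-byte char (#6). Advance 4.
Byte at offset 20: 0xE6 = 11100110 → 3-byte char (#7). Advance 3.
Byte at offset 23: 0xEC = 11101100 → 3-byte char (#8). Advance 3.
Byte at offset 26: 0xF3 = 11110011 → 4-byte char (#9). Advance 4.
Byte at offset 30: 0xF0 = 11110000 → 4-byte char (#10). Advance 4.
Byte at offset 34: 0xF0 = 11110000 → 4-byte char (#11). Advance 4.
Reached end at offset 38 after 11 code points.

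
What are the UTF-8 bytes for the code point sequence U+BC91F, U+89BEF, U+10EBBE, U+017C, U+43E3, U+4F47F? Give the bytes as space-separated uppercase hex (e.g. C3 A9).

U+BC91F: 4-byte form → F2 BC A4 9F.
U+89BEF: 4-byte form → F2 89 AF AF.
U+10EBBE: 4-byte form → F4 8E AE BE.
U+017C: 2-byte form → C5 BC.
U+43E3: 3-byte form → E4 8F A3.
U+4F47F: 4-byte form → F1 8F 91 BF.
Concatenated (21 bytes): F2 BC A4 9F F2 89 AF AF F4 8E AE BE C5 BC E4 8F A3 F1 8F 91 BF.

F2 BC A4 9F F2 89 AF AF F4 8E AE BE C5 BC E4 8F A3 F1 8F 91 BF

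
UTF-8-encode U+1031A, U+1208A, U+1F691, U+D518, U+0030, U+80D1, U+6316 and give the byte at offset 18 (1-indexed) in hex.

1-indexed offset 18 is 0-indexed offset 17.
U+1031A → 4-byte form F0 90 8C 9A at offsets 0–3.
U+1208A → 4-byte form F0 92 82 8A at offsets 4–7.
U+1F691 → 4-byte form F0 9F 9A 91 at offsets 8–11.
U+D518 → 3-byte form ED 94 98 at offsets 12–14.
U+0030 → 1-byte form 30 at offsets 15–15.
U+80D1 → 3-byte form E8 83 91 at offsets 16–18.
Offset 17 falls in char 6's range; it's byte 2 of E8 83 91 = 0x83.

0x83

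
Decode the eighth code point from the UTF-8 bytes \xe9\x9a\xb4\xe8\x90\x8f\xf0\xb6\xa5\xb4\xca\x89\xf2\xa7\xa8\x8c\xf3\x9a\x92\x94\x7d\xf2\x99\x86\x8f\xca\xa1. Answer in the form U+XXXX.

U+9918F

Offset 0: leading byte 0xE9 = 11101001 → 3-byte char #1 = E9 9A B4.
Offset 3: leading byte 0xE8 = 11101000 → 3-byte char #2 = E8 90 8F.
Offset 6: leading byte 0xF0 = 11110000 → 4-byte char #3 = F0 B6 A5 B4.
Offset 10: leading byte 0xCA = 11001010 → 2-byte char #4 = CA 89.
Offset 12: leading byte 0xF2 = 11110010 → 4-byte char #5 = F2 A7 A8 8C.
Offset 16: leading byte 0xF3 = 11110011 → 4-byte char #6 = F3 9A 92 94.
Offset 20: leading byte 0x7D = 01111101 → 1-byte char #7 = 7D.
Offset 21: leading byte 0xF2 = 11110010 → 4-byte char #8 = F2 99 86 8F.
Leading byte 0xF2 = 11110010 matches 11110xxx → 4-byte sequence.
Byte 1: 0xF2 = 11110010, payload 010 (3 bits).
Byte 2: 0x99 = 10011001 (10xxxxxx ✓), payload 011001.
Byte 3: 0x86 = 10000110 (10xxxxxx ✓), payload 000110.
Byte 4: 0x8F = 10001111 (10xxxxxx ✓), payload 001111.
Concatenate: 010011001000110001111 = 0x9918F (21 bits → U+9918F).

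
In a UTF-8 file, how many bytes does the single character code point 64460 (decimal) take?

U+FBCC = 0xFBCC. UTF-8 uses 1 byte below 0x80, 2 below 0x800, 3 below 0x10000, 4 up to 0x10FFFF. 0xFBCC is in U+0800–U+FFFF → 3 bytes.

3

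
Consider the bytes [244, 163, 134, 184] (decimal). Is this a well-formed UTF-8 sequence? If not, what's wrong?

Leading byte 0xF4 = 11110100 → 4-byte form.
Payload = 0x1231B8, which exceeds U+10FFFF, the maximum Unicode code point. (Leading bytes F5–FF, or F4 followed by ≥ 0x90, are invalid.)

invalid (encodes a value above U+10FFFF)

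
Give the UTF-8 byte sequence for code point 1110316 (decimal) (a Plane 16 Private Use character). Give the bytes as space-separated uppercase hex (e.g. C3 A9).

U+10F12C = 0x10F12C = 1110316 decimal. In range U+10000–U+10FFFF → 4-byte form: 11110xxx 10xxxxxx 10xxxxxx 10xxxxxx.
Binary (21 bits): 100001111000100101100.
Split 3+6+6+6: 100 | 001111 | 000100 | 101100.
Byte 1: 11110100 = 0xF4.
Byte 2: 10001111 = 0x8F.
Byte 3: 10000100 = 0x84.
Byte 4: 10101100 = 0xAC.

F4 8F 84 AC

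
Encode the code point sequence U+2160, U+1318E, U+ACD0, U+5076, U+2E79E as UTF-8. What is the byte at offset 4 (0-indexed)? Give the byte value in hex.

U+2160 → 3-byte form E2 85 A0 at offsets 0–2.
U+1318E → 4-byte form F0 93 86 8E at offsets 3–6.
Offset 4 falls in char 2's range; it's byte 2 of F0 93 86 8E = 0x93.

0x93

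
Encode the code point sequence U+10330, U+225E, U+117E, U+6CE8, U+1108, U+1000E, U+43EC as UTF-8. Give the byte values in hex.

U+10330: 4-byte form → F0 90 8C B0.
U+225E: 3-byte form → E2 89 9E.
U+117E: 3-byte form → E1 85 BE.
U+6CE8: 3-byte form → E6 B3 A8.
U+1108: 3-byte form → E1 84 88.
U+1000E: 4-byte form → F0 90 80 8E.
U+43EC: 3-byte form → E4 8F AC.
Concatenated (23 bytes): F0 90 8C B0 E2 89 9E E1 85 BE E6 B3 A8 E1 84 88 F0 90 80 8E E4 8F AC.

F0 90 8C B0 E2 89 9E E1 85 BE E6 B3 A8 E1 84 88 F0 90 80 8E E4 8F AC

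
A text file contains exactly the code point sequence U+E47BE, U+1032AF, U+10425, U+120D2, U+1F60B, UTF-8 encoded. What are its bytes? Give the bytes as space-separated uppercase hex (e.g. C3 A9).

F3 A4 9E BE F4 83 8A AF F0 90 90 A5 F0 92 83 92 F0 9F 98 8B

U+E47BE: 4-byte form → F3 A4 9E BE.
U+1032AF: 4-byte form → F4 83 8A AF.
U+10425: 4-byte form → F0 90 90 A5.
U+120D2: 4-byte form → F0 92 83 92.
U+1F60B: 4-byte form → F0 9F 98 8B.
Concatenated (20 bytes): F3 A4 9E BE F4 83 8A AF F0 90 90 A5 F0 92 83 92 F0 9F 98 8B.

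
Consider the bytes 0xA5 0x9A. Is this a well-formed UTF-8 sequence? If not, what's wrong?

invalid (continuation byte with no leading byte)

Byte 0xA5 = 10100101 has the form 10xxxxxx — a continuation byte — but there is no preceding leading byte.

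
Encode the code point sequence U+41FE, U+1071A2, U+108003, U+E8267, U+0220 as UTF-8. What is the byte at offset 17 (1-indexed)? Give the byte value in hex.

0xA0

1-indexed offset 17 is 0-indexed offset 16.
U+41FE → 3-byte form E4 87 BE at offsets 0–2.
U+1071A2 → 4-byte form F4 87 86 A2 at offsets 3–6.
U+108003 → 4-byte form F4 88 80 83 at offsets 7–10.
U+E8267 → 4-byte form F3 A8 89 A7 at offsets 11–14.
U+0220 → 2-byte form C8 A0 at offsets 15–16.
Offset 16 falls in char 5's range; it's byte 2 of C8 A0 = 0xA0.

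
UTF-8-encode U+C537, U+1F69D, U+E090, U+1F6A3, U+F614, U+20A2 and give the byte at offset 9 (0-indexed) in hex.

U+C537 → 3-byte form EC 94 B7 at offsets 0–2.
U+1F69D → 4-byte form F0 9F 9A 9D at offsets 3–6.
U+E090 → 3-byte form EE 82 90 at offsets 7–9.
Offset 9 falls in char 3's range; it's byte 3 of EE 82 90 = 0x90.

0x90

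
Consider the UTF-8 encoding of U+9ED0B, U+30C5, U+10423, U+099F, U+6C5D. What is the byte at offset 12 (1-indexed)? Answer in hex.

1-indexed offset 12 is 0-indexed offset 11.
U+9ED0B → 4-byte form F2 9E B4 8B at offsets 0–3.
U+30C5 → 3-byte form E3 83 85 at offsets 4–6.
U+10423 → 4-byte form F0 90 90 A3 at offsets 7–10.
U+099F → 3-byte form E0 A6 9F at offsets 11–13.
Offset 11 falls in char 4's range; it's byte 1 of E0 A6 9F = 0xE0.

0xE0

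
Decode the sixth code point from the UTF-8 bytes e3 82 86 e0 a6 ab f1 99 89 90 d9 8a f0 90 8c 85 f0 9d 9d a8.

Offset 0: leading byte 0xE3 = 11100011 → 3-byte char #1 = E3 82 86.
Offset 3: leading byte 0xE0 = 11100000 → 3-byte char #2 = E0 A6 AB.
Offset 6: leading byte 0xF1 = 11110001 → 4-byte char #3 = F1 99 89 90.
Offset 10: leading byte 0xD9 = 11011001 → 2-byte char #4 = D9 8A.
Offset 12: leading byte 0xF0 = 11110000 → 4-byte char #5 = F0 90 8C 85.
Offset 16: leading byte 0xF0 = 11110000 → 4-byte char #6 = F0 9D 9D A8.
Leading byte 0xF0 = 11110000 matches 11110xxx → 4-byte sequence.
Byte 1: 0xF0 = 11110000, payload 000 (3 bits).
Byte 2: 0x9D = 10011101 (10xxxxxx ✓), payload 011101.
Byte 3: 0x9D = 10011101 (10xxxxxx ✓), payload 011101.
Byte 4: 0xA8 = 10101000 (10xxxxxx ✓), payload 101000.
Concatenate: 000011101011101101000 = 0x1D768 (21 bits → U+1D768).

U+1D768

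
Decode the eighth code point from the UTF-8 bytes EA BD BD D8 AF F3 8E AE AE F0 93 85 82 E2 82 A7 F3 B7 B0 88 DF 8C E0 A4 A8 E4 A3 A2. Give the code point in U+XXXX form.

Offset 0: leading byte 0xEA = 11101010 → 3-byte char #1 = EA BD BD.
Offset 3: leading byte 0xD8 = 11011000 → 2-byte char #2 = D8 AF.
Offset 5: leading byte 0xF3 = 11110011 → 4-byte char #3 = F3 8E AE AE.
Offset 9: leading byte 0xF0 = 11110000 → 4-byte char #4 = F0 93 85 82.
Offset 13: leading byte 0xE2 = 11100010 → 3-byte char #5 = E2 82 A7.
Offset 16: leading byte 0xF3 = 11110011 → 4-byte char #6 = F3 B7 B0 88.
Offset 20: leading byte 0xDF = 11011111 → 2-byte char #7 = DF 8C.
Offset 22: leading byte 0xE0 = 11100000 → 3-byte char #8 = E0 A4 A8.
Leading byte 0xE0 = 11100000 matches 1110xxxx → 3-byte sequence.
Byte 1: 0xE0 = 11100000, payload 0000 (4 bits).
Byte 2: 0xA4 = 10100100 (10xxxxxx ✓), payload 100100.
Byte 3: 0xA8 = 10101000 (10xxxxxx ✓), payload 101000.
Concatenate: 0000100100101000 = 0x928 (16 bits → U+0928).

U+0928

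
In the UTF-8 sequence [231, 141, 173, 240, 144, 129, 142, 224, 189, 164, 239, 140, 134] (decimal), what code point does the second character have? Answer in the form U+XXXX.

Offset 0: leading byte 0xE7 = 11100111 → 3-byte char #1 = E7 8D AD.
Offset 3: leading byte 0xF0 = 11110000 → 4-byte char #2 = F0 90 81 8E.
Leading byte 0xF0 = 11110000 matches 11110xxx → 4-byte sequence.
Byte 1: 0xF0 = 11110000, payload 000 (3 bits).
Byte 2: 0x90 = 10010000 (10xxxxxx ✓), payload 010000.
Byte 3: 0x81 = 10000001 (10xxxxxx ✓), payload 000001.
Byte 4: 0x8E = 10001110 (10xxxxxx ✓), payload 001110.
Concatenate: 000010000000001001110 = 0x1004E (21 bits → U+1004E).

U+1004E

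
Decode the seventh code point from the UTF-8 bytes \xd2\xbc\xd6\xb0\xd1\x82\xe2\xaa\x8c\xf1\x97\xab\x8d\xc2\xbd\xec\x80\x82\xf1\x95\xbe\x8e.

Offset 0: leading byte 0xD2 = 11010010 → 2-byte char #1 = D2 BC.
Offset 2: leading byte 0xD6 = 11010110 → 2-byte char #2 = D6 B0.
Offset 4: leading byte 0xD1 = 11010001 → 2-byte char #3 = D1 82.
Offset 6: leading byte 0xE2 = 11100010 → 3-byte char #4 = E2 AA 8C.
Offset 9: leading byte 0xF1 = 11110001 → 4-byte char #5 = F1 97 AB 8D.
Offset 13: leading byte 0xC2 = 11000010 → 2-byte char #6 = C2 BD.
Offset 15: leading byte 0xEC = 11101100 → 3-byte char #7 = EC 80 82.
Leading byte 0xEC = 11101100 matches 1110xxxx → 3-byte sequence.
Byte 1: 0xEC = 11101100, payload 1100 (4 bits).
Byte 2: 0x80 = 10000000 (10xxxxxx ✓), payload 000000.
Byte 3: 0x82 = 10000010 (10xxxxxx ✓), payload 000010.
Concatenate: 1100000000000010 = 0xC002 (16 bits → U+C002).

U+C002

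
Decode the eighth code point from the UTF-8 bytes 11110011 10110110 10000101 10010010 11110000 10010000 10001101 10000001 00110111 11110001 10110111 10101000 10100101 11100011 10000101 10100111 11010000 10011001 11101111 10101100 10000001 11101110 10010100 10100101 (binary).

Offset 0: leading byte 0xF3 = 11110011 → 4-byte char #1 = F3 B6 85 92.
Offset 4: leading byte 0xF0 = 11110000 → 4-byte char #2 = F0 90 8D 81.
Offset 8: leading byte 0x37 = 00110111 → 1-byte char #3 = 37.
Offset 9: leading byte 0xF1 = 11110001 → 4-byte char #4 = F1 B7 A8 A5.
Offset 13: leading byte 0xE3 = 11100011 → 3-byte char #5 = E3 85 A7.
Offset 16: leading byte 0xD0 = 11010000 → 2-byte char #6 = D0 99.
Offset 18: leading byte 0xEF = 11101111 → 3-byte char #7 = EF AC 81.
Offset 21: leading byte 0xEE = 11101110 → 3-byte char #8 = EE 94 A5.
Leading byte 0xEE = 11101110 matches 1110xxxx → 3-byte sequence.
Byte 1: 0xEE = 11101110, payload 1110 (4 bits).
Byte 2: 0x94 = 10010100 (10xxxxxx ✓), payload 010100.
Byte 3: 0xA5 = 10100101 (10xxxxxx ✓), payload 100101.
Concatenate: 1110010100100101 = 0xE525 (16 bits → U+E525).

U+E525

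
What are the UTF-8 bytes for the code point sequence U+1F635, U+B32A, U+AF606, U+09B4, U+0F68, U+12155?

U+1F635: 4-byte form → F0 9F 98 B5.
U+B32A: 3-byte form → EB 8C AA.
U+AF606: 4-byte form → F2 AF 98 86.
U+09B4: 3-byte form → E0 A6 B4.
U+0F68: 3-byte form → E0 BD A8.
U+12155: 4-byte form → F0 92 85 95.
Concatenated (21 bytes): F0 9F 98 B5 EB 8C AA F2 AF 98 86 E0 A6 B4 E0 BD A8 F0 92 85 95.

F0 9F 98 B5 EB 8C AA F2 AF 98 86 E0 A6 B4 E0 BD A8 F0 92 85 95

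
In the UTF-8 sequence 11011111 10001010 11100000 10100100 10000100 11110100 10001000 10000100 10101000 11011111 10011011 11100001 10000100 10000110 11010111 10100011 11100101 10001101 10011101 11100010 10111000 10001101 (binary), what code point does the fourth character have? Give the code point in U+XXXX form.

U+07DB

Offset 0: leading byte 0xDF = 11011111 → 2-byte char #1 = DF 8A.
Offset 2: leading byte 0xE0 = 11100000 → 3-byte char #2 = E0 A4 84.
Offset 5: leading byte 0xF4 = 11110100 → 4-byte char #3 = F4 88 84 A8.
Offset 9: leading byte 0xDF = 11011111 → 2-byte char #4 = DF 9B.
Leading byte 0xDF = 11011111 matches 110xxxxx → 2-byte sequence.
Byte 1: 0xDF = 11011111, payload 11111 (5 bits).
Byte 2: 0x9B = 10011011 (10xxxxxx ✓), payload 011011.
Concatenate: 11111011011 = 0x7DB (11 bits → U+07DB).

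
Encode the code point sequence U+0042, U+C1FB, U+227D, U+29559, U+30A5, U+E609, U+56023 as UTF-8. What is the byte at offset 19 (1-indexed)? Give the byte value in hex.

1-indexed offset 19 is 0-indexed offset 18.
U+0042 → 1-byte form 42 at offsets 0–0.
U+C1FB → 3-byte form EC 87 BB at offsets 1–3.
U+227D → 3-byte form E2 89 BD at offsets 4–6.
U+29559 → 4-byte form F0 A9 95 99 at offsets 7–10.
U+30A5 → 3-byte form E3 82 A5 at offsets 11–13.
U+E609 → 3-byte form EE 98 89 at offsets 14–16.
U+56023 → 4-byte form F1 96 80 A3 at offsets 17–20.
Offset 18 falls in char 7's range; it's byte 2 of F1 96 80 A3 = 0x96.

0x96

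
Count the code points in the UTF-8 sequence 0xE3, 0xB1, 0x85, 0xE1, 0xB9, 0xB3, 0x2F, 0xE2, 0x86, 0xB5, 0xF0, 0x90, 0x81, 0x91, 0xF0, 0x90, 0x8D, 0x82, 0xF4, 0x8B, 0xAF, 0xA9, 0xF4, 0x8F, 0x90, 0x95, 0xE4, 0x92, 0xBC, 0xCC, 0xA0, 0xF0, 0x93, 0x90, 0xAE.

11

Byte at offset 0: 0xE3 = 11100011 → 3-byte char (#1). Advance 3.
Byte at offset 3: 0xE1 = 11100001 → 3-byte char (#2). Advance 3.
Byte at offset 6: 0x2F = 00101111 → 1-byte char (#3). Advance 1.
Byte at offset 7: 0xE2 = 11100010 → 3-byte char (#4). Advance 3.
Byte at offset 10: 0xF0 = 11110000 → 4-byte char (#5). Advance 4.
Byte at offset 14: 0xF0 = 11110000 → 4-byte char (#6). Advance 4.
Byte at offset 18: 0xF4 = 11110100 → 4-byte char (#7). Advance 4.
Byte at offset 22: 0xF4 = 11110100 → 4-byte char (#8). Advance 4.
Byte at offset 26: 0xE4 = 11100100 → 3-byte char (#9). Advance 3.
Byte at offset 29: 0xCC = 11001100 → 2-byte char (#10). Advance 2.
Byte at offset 31: 0xF0 = 11110000 → 4-byte char (#11). Advance 4.
Reached end at offset 35 after 11 code points.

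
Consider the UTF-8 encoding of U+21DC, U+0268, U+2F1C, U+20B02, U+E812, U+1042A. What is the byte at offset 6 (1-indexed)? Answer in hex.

1-indexed offset 6 is 0-indexed offset 5.
U+21DC → 3-byte form E2 87 9C at offsets 0–2.
U+0268 → 2-byte form C9 A8 at offsets 3–4.
U+2F1C → 3-byte form E2 BC 9C at offsets 5–7.
Offset 5 falls in char 3's range; it's byte 1 of E2 BC 9C = 0xE2.

0xE2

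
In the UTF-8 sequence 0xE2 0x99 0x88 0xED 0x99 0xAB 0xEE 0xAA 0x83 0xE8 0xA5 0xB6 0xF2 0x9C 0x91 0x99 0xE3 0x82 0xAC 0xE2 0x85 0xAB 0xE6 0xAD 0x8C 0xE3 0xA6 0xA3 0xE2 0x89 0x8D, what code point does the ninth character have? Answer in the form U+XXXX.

Offset 0: leading byte 0xE2 = 11100010 → 3-byte char #1 = E2 99 88.
Offset 3: leading byte 0xED = 11101101 → 3-byte char #2 = ED 99 AB.
Offset 6: leading byte 0xEE = 11101110 → 3-byte char #3 = EE AA 83.
Offset 9: leading byte 0xE8 = 11101000 → 3-byte char #4 = E8 A5 B6.
Offset 12: leading byte 0xF2 = 11110010 → 4-byte char #5 = F2 9C 91 99.
Offset 16: leading byte 0xE3 = 11100011 → 3-byte char #6 = E3 82 AC.
Offset 19: leading byte 0xE2 = 11100010 → 3-byte char #7 = E2 85 AB.
Offset 22: leading byte 0xE6 = 11100110 → 3-byte char #8 = E6 AD 8C.
Offset 25: leading byte 0xE3 = 11100011 → 3-byte char #9 = E3 A6 A3.
Leading byte 0xE3 = 11100011 matches 1110xxxx → 3-byte sequence.
Byte 1: 0xE3 = 11100011, payload 0011 (4 bits).
Byte 2: 0xA6 = 10100110 (10xxxxxx ✓), payload 100110.
Byte 3: 0xA3 = 10100011 (10xxxxxx ✓), payload 100011.
Concatenate: 0011100110100011 = 0x39A3 (16 bits → U+39A3).

U+39A3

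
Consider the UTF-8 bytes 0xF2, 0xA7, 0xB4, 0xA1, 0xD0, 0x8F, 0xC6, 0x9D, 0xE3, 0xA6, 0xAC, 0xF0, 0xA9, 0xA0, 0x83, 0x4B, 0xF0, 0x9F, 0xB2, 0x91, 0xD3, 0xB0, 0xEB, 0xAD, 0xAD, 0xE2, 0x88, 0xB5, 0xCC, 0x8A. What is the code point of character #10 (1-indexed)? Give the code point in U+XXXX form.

Offset 0: leading byte 0xF2 = 11110010 → 4-byte char #1 = F2 A7 B4 A1.
Offset 4: leading byte 0xD0 = 11010000 → 2-byte char #2 = D0 8F.
Offset 6: leading byte 0xC6 = 11000110 → 2-byte char #3 = C6 9D.
Offset 8: leading byte 0xE3 = 11100011 → 3-byte char #4 = E3 A6 AC.
Offset 11: leading byte 0xF0 = 11110000 → 4-byte char #5 = F0 A9 A0 83.
Offset 15: leading byte 0x4B = 01001011 → 1-byte char #6 = 4B.
Offset 16: leading byte 0xF0 = 11110000 → 4-byte char #7 = F0 9F B2 91.
Offset 20: leading byte 0xD3 = 11010011 → 2-byte char #8 = D3 B0.
Offset 22: leading byte 0xEB = 11101011 → 3-byte char #9 = EB AD AD.
Offset 25: leading byte 0xE2 = 11100010 → 3-byte char #10 = E2 88 B5.
Leading byte 0xE2 = 11100010 matches 1110xxxx → 3-byte sequence.
Byte 1: 0xE2 = 11100010, payload 0010 (4 bits).
Byte 2: 0x88 = 10001000 (10xxxxxx ✓), payload 001000.
Byte 3: 0xB5 = 10110101 (10xxxxxx ✓), payload 110101.
Concatenate: 0010001000110101 = 0x2235 (16 bits → U+2235).

U+2235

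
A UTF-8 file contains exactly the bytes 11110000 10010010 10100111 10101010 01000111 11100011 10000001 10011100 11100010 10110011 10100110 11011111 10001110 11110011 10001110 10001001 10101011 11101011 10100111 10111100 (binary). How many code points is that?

Byte at offset 0: 0xF0 = 11110000 → 4-byte char (#1). Advance 4.
Byte at offset 4: 0x47 = 01000111 → 1-byte char (#2). Advance 1.
Byte at offset 5: 0xE3 = 11100011 → 3-byte char (#3). Advance 3.
Byte at offset 8: 0xE2 = 11100010 → 3-byte char (#4). Advance 3.
Byte at offset 11: 0xDF = 11011111 → 2-byte char (#5). Advance 2.
Byte at offset 13: 0xF3 = 11110011 → 4-byte char (#6). Advance 4.
Byte at offset 17: 0xEB = 11101011 → 3-byte char (#7). Advance 3.
Reached end at offset 20 after 7 code points.

7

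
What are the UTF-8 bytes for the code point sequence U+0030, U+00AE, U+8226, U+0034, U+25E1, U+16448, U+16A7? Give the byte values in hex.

U+0030: 1-byte form → 30.
U+00AE: 2-byte form → C2 AE.
U+8226: 3-byte form → E8 88 A6.
U+0034: 1-byte form → 34.
U+25E1: 3-byte form → E2 97 A1.
U+16448: 4-byte form → F0 96 91 88.
U+16A7: 3-byte form → E1 9A A7.
Concatenated (17 bytes): 30 C2 AE E8 88 A6 34 E2 97 A1 F0 96 91 88 E1 9A A7.

30 C2 AE E8 88 A6 34 E2 97 A1 F0 96 91 88 E1 9A A7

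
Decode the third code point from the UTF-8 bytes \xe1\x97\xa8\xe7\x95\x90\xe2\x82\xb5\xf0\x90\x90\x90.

Offset 0: leading byte 0xE1 = 11100001 → 3-byte char #1 = E1 97 A8.
Offset 3: leading byte 0xE7 = 11100111 → 3-byte char #2 = E7 95 90.
Offset 6: leading byte 0xE2 = 11100010 → 3-byte char #3 = E2 82 B5.
Leading byte 0xE2 = 11100010 matches 1110xxxx → 3-byte sequence.
Byte 1: 0xE2 = 11100010, payload 0010 (4 bits).
Byte 2: 0x82 = 10000010 (10xxxxxx ✓), payload 000010.
Byte 3: 0xB5 = 10110101 (10xxxxxx ✓), payload 110101.
Concatenate: 0010000010110101 = 0x20B5 (16 bits → U+20B5).

U+20B5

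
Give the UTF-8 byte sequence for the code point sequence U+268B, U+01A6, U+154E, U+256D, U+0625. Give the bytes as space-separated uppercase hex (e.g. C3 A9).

U+268B: 3-byte form → E2 9A 8B.
U+01A6: 2-byte form → C6 A6.
U+154E: 3-byte form → E1 95 8E.
U+256D: 3-byte form → E2 95 AD.
U+0625: 2-byte form → D8 A5.
Concatenated (13 bytes): E2 9A 8B C6 A6 E1 95 8E E2 95 AD D8 A5.

E2 9A 8B C6 A6 E1 95 8E E2 95 AD D8 A5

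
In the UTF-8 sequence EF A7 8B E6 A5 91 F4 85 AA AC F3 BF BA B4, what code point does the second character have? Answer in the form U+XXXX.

U+6951

Offset 0: leading byte 0xEF = 11101111 → 3-byte char #1 = EF A7 8B.
Offset 3: leading byte 0xE6 = 11100110 → 3-byte char #2 = E6 A5 91.
Leading byte 0xE6 = 11100110 matches 1110xxxx → 3-byte sequence.
Byte 1: 0xE6 = 11100110, payload 0110 (4 bits).
Byte 2: 0xA5 = 10100101 (10xxxxxx ✓), payload 100101.
Byte 3: 0x91 = 10010001 (10xxxxxx ✓), payload 010001.
Concatenate: 0110100101010001 = 0x6951 (16 bits → U+6951).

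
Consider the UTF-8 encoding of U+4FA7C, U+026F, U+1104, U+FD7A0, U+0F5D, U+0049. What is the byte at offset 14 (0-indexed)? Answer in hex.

0xBD

U+4FA7C → 4-byte form F1 8F A9 BC at offsets 0–3.
U+026F → 2-byte form C9 AF at offsets 4–5.
U+1104 → 3-byte form E1 84 84 at offsets 6–8.
U+FD7A0 → 4-byte form F3 BD 9E A0 at offsets 9–12.
U+0F5D → 3-byte form E0 BD 9D at offsets 13–15.
Offset 14 falls in char 5's range; it's byte 2 of E0 BD 9D = 0xBD.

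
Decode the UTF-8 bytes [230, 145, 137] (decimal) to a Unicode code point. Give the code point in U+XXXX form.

U+6449

Leading byte 0xE6 = 11100110 matches 1110xxxx → 3-byte sequence.
Byte 1: 0xE6 = 11100110, payload 0110 (4 bits).
Byte 2: 0x91 = 10010001 (10xxxxxx ✓), payload 010001.
Byte 3: 0x89 = 10001001 (10xxxxxx ✓), payload 001001.
Concatenate: 0110010001001001 = 0x6449 (16 bits → U+6449).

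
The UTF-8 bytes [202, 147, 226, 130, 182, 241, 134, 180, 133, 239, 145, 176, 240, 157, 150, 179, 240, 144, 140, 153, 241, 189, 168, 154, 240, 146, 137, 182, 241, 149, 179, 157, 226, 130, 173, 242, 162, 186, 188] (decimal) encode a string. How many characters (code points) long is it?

11

Byte at offset 0: 0xCA = 11001010 → 2-byte char (#1). Advance 2.
Byte at offset 2: 0xE2 = 11100010 → 3-byte char (#2). Advance 3.
Byte at offset 5: 0xF1 = 11110001 → 4-byte char (#3). Advance 4.
Byte at offset 9: 0xEF = 11101111 → 3-byte char (#4). Advance 3.
Byte at offset 12: 0xF0 = 11110000 → 4-byte char (#5). Advance 4.
Byte at offset 16: 0xF0 = 11110000 → 4-byte char (#6). Advance 4.
Byte at offset 20: 0xF1 = 11110001 → 4-byte char (#7). Advance 4.
Byte at offset 24: 0xF0 = 11110000 → 4-byte char (#8). Advance 4.
Byte at offset 28: 0xF1 = 11110001 → 4-byte char (#9). Advance 4.
Byte at offset 32: 0xE2 = 11100010 → 3-byte char (#10). Advance 3.
Byte at offset 35: 0xF2 = 11110010 → 4-byte char (#11). Advance 4.
Reached end at offset 39 after 11 code points.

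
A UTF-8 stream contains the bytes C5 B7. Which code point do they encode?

U+0177

Leading byte 0xC5 = 11000101 matches 110xxxxx → 2-byte sequence.
Byte 1: 0xC5 = 11000101, payload 00101 (5 bits).
Byte 2: 0xB7 = 10110111 (10xxxxxx ✓), payload 110111.
Concatenate: 00101110111 = 0x177 (11 bits → U+0177).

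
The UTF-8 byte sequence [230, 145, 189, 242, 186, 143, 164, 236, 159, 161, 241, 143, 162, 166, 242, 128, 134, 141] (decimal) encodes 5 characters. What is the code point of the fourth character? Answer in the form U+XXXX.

U+4F8A6

Offset 0: leading byte 0xE6 = 11100110 → 3-byte char #1 = E6 91 BD.
Offset 3: leading byte 0xF2 = 11110010 → 4-byte char #2 = F2 BA 8F A4.
Offset 7: leading byte 0xEC = 11101100 → 3-byte char #3 = EC 9F A1.
Offset 10: leading byte 0xF1 = 11110001 → 4-byte char #4 = F1 8F A2 A6.
Leading byte 0xF1 = 11110001 matches 11110xxx → 4-byte sequence.
Byte 1: 0xF1 = 11110001, payload 001 (3 bits).
Byte 2: 0x8F = 10001111 (10xxxxxx ✓), payload 001111.
Byte 3: 0xA2 = 10100010 (10xxxxxx ✓), payload 100010.
Byte 4: 0xA6 = 10100110 (10xxxxxx ✓), payload 100110.
Concatenate: 001001111100010100110 = 0x4F8A6 (21 bits → U+4F8A6).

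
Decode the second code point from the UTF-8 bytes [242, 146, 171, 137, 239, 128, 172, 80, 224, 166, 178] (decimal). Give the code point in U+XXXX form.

Offset 0: leading byte 0xF2 = 11110010 → 4-byte char #1 = F2 92 AB 89.
Offset 4: leading byte 0xEF = 11101111 → 3-byte char #2 = EF 80 AC.
Leading byte 0xEF = 11101111 matches 1110xxxx → 3-byte sequence.
Byte 1: 0xEF = 11101111, payload 1111 (4 bits).
Byte 2: 0x80 = 10000000 (10xxxxxx ✓), payload 000000.
Byte 3: 0xAC = 10101100 (10xxxxxx ✓), payload 101100.
Concatenate: 1111000000101100 = 0xF02C (16 bits → U+F02C).

U+F02C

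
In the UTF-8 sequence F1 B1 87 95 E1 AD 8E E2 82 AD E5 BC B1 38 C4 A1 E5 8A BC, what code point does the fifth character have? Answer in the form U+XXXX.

U+0038

Offset 0: leading byte 0xF1 = 11110001 → 4-byte char #1 = F1 B1 87 95.
Offset 4: leading byte 0xE1 = 11100001 → 3-byte char #2 = E1 AD 8E.
Offset 7: leading byte 0xE2 = 11100010 → 3-byte char #3 = E2 82 AD.
Offset 10: leading byte 0xE5 = 11100101 → 3-byte char #4 = E5 BC B1.
Offset 13: leading byte 0x38 = 00111000 → 1-byte char #5 = 38.
Leading byte 0x38 = 00111000 matches 0xxxxxxx → 1-byte sequence.
Byte 1: 0x38 = 00111000, payload 0111000 (7 bits).
Concatenate: 0111000 = 0x38 (7 bits → U+0038).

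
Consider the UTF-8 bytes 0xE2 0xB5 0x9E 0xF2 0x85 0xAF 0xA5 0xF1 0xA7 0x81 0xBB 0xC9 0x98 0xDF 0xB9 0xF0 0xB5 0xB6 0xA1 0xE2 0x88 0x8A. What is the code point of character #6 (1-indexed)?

U+35DA1

Offset 0: leading byte 0xE2 = 11100010 → 3-byte char #1 = E2 B5 9E.
Offset 3: leading byte 0xF2 = 11110010 → 4-byte char #2 = F2 85 AF A5.
Offset 7: leading byte 0xF1 = 11110001 → 4-byte char #3 = F1 A7 81 BB.
Offset 11: leading byte 0xC9 = 11001001 → 2-byte char #4 = C9 98.
Offset 13: leading byte 0xDF = 11011111 → 2-byte char #5 = DF B9.
Offset 15: leading byte 0xF0 = 11110000 → 4-byte char #6 = F0 B5 B6 A1.
Leading byte 0xF0 = 11110000 matches 11110xxx → 4-byte sequence.
Byte 1: 0xF0 = 11110000, payload 000 (3 bits).
Byte 2: 0xB5 = 10110101 (10xxxxxx ✓), payload 110101.
Byte 3: 0xB6 = 10110110 (10xxxxxx ✓), payload 110110.
Byte 4: 0xA1 = 10100001 (10xxxxxx ✓), payload 100001.
Concatenate: 000110101110110100001 = 0x35DA1 (21 bits → U+35DA1).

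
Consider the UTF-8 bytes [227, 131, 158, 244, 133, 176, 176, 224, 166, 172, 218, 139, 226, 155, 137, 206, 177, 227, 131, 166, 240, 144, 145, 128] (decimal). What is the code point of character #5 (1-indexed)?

U+26C9

Offset 0: leading byte 0xE3 = 11100011 → 3-byte char #1 = E3 83 9E.
Offset 3: leading byte 0xF4 = 11110100 → 4-byte char #2 = F4 85 B0 B0.
Offset 7: leading byte 0xE0 = 11100000 → 3-byte char #3 = E0 A6 AC.
Offset 10: leading byte 0xDA = 11011010 → 2-byte char #4 = DA 8B.
Offset 12: leading byte 0xE2 = 11100010 → 3-byte char #5 = E2 9B 89.
Leading byte 0xE2 = 11100010 matches 1110xxxx → 3-byte sequence.
Byte 1: 0xE2 = 11100010, payload 0010 (4 bits).
Byte 2: 0x9B = 10011011 (10xxxxxx ✓), payload 011011.
Byte 3: 0x89 = 10001001 (10xxxxxx ✓), payload 001001.
Concatenate: 0010011011001001 = 0x26C9 (16 bits → U+26C9).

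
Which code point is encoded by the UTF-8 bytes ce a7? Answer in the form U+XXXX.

Leading byte 0xCE = 11001110 matches 110xxxxx → 2-byte sequence.
Byte 1: 0xCE = 11001110, payload 01110 (5 bits).
Byte 2: 0xA7 = 10100111 (10xxxxxx ✓), payload 100111.
Concatenate: 01110100111 = 0x3A7 (11 bits → U+03A7).

U+03A7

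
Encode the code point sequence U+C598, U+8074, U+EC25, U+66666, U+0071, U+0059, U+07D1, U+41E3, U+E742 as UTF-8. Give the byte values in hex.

U+C598: 3-byte form → EC 96 98.
U+8074: 3-byte form → E8 81 B4.
U+EC25: 3-byte form → EE B0 A5.
U+66666: 4-byte form → F1 A6 99 A6.
U+0071: 1-byte form → 71.
U+0059: 1-byte form → 59.
U+07D1: 2-byte form → DF 91.
U+41E3: 3-byte form → E4 87 A3.
U+E742: 3-byte form → EE 9D 82.
Concatenated (23 bytes): EC 96 98 E8 81 B4 EE B0 A5 F1 A6 99 A6 71 59 DF 91 E4 87 A3 EE 9D 82.

EC 96 98 E8 81 B4 EE B0 A5 F1 A6 99 A6 71 59 DF 91 E4 87 A3 EE 9D 82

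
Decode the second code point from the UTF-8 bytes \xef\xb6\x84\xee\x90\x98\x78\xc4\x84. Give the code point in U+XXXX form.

U+E418

Offset 0: leading byte 0xEF = 11101111 → 3-byte char #1 = EF B6 84.
Offset 3: leading byte 0xEE = 11101110 → 3-byte char #2 = EE 90 98.
Leading byte 0xEE = 11101110 matches 1110xxxx → 3-byte sequence.
Byte 1: 0xEE = 11101110, payload 1110 (4 bits).
Byte 2: 0x90 = 10010000 (10xxxxxx ✓), payload 010000.
Byte 3: 0x98 = 10011000 (10xxxxxx ✓), payload 011000.
Concatenate: 1110010000011000 = 0xE418 (16 bits → U+E418).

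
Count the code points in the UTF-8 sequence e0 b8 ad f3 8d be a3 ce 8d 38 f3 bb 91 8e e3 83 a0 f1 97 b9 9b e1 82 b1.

Byte at offset 0: 0xE0 = 11100000 → 3-byte char (#1). Advance 3.
Byte at offset 3: 0xF3 = 11110011 → 4-byte char (#2). Advance 4.
Byte at offset 7: 0xCE = 11001110 → 2-byte char (#3). Advance 2.
Byte at offset 9: 0x38 = 00111000 → 1-byte char (#4). Advance 1.
Byte at offset 10: 0xF3 = 11110011 → 4-byte char (#5). Advance 4.
Byte at offset 14: 0xE3 = 11100011 → 3-byte char (#6). Advance 3.
Byte at offset 17: 0xF1 = 11110001 → 4-byte char (#7). Advance 4.
Byte at offset 21: 0xE1 = 11100001 → 3-byte char (#8). Advance 3.
Reached end at offset 24 after 8 code points.

8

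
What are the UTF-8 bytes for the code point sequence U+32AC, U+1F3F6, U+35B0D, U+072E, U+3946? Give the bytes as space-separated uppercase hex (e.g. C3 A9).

U+32AC: 3-byte form → E3 8A AC.
U+1F3F6: 4-byte form → F0 9F 8F B6.
U+35B0D: 4-byte form → F0 B5 AC 8D.
U+072E: 2-byte form → DC AE.
U+3946: 3-byte form → E3 A5 86.
Concatenated (16 bytes): E3 8A AC F0 9F 8F B6 F0 B5 AC 8D DC AE E3 A5 86.

E3 8A AC F0 9F 8F B6 F0 B5 AC 8D DC AE E3 A5 86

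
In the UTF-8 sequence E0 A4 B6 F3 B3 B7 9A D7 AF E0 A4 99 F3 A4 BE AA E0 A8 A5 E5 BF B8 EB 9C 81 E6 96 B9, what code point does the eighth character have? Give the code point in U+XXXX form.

Offset 0: leading byte 0xE0 = 11100000 → 3-byte char #1 = E0 A4 B6.
Offset 3: leading byte 0xF3 = 11110011 → 4-byte char #2 = F3 B3 B7 9A.
Offset 7: leading byte 0xD7 = 11010111 → 2-byte char #3 = D7 AF.
Offset 9: leading byte 0xE0 = 11100000 → 3-byte char #4 = E0 A4 99.
Offset 12: leading byte 0xF3 = 11110011 → 4-byte char #5 = F3 A4 BE AA.
Offset 16: leading byte 0xE0 = 11100000 → 3-byte char #6 = E0 A8 A5.
Offset 19: leading byte 0xE5 = 11100101 → 3-byte char #7 = E5 BF B8.
Offset 22: leading byte 0xEB = 11101011 → 3-byte char #8 = EB 9C 81.
Leading byte 0xEB = 11101011 matches 1110xxxx → 3-byte sequence.
Byte 1: 0xEB = 11101011, payload 1011 (4 bits).
Byte 2: 0x9C = 10011100 (10xxxxxx ✓), payload 011100.
Byte 3: 0x81 = 10000001 (10xxxxxx ✓), payload 000001.
Concatenate: 1011011100000001 = 0xB701 (16 bits → U+B701).

U+B701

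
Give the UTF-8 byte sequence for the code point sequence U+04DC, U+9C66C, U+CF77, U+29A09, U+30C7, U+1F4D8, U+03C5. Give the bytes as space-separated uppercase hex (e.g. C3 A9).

U+04DC: 2-byte form → D3 9C.
U+9C66C: 4-byte form → F2 9C 99 AC.
U+CF77: 3-byte form → EC BD B7.
U+29A09: 4-byte form → F0 A9 A8 89.
U+30C7: 3-byte form → E3 83 87.
U+1F4D8: 4-byte form → F0 9F 93 98.
U+03C5: 2-byte form → CF 85.
Concatenated (22 bytes): D3 9C F2 9C 99 AC EC BD B7 F0 A9 A8 89 E3 83 87 F0 9F 93 98 CF 85.

D3 9C F2 9C 99 AC EC BD B7 F0 A9 A8 89 E3 83 87 F0 9F 93 98 CF 85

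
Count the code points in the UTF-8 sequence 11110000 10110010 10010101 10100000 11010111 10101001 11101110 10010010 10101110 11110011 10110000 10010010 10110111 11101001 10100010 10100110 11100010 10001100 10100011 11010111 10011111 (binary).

Byte at offset 0: 0xF0 = 11110000 → 4-byte char (#1). Advance 4.
Byte at offset 4: 0xD7 = 11010111 → 2-byte char (#2). Advance 2.
Byte at offset 6: 0xEE = 11101110 → 3-byte char (#3). Advance 3.
Byte at offset 9: 0xF3 = 11110011 → 4-byte char (#4). Advance 4.
Byte at offset 13: 0xE9 = 11101001 → 3-byte char (#5). Advance 3.
Byte at offset 16: 0xE2 = 11100010 → 3-byte char (#6). Advance 3.
Byte at offset 19: 0xD7 = 11010111 → 2-byte char (#7). Advance 2.
Reached end at offset 21 after 7 code points.

7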